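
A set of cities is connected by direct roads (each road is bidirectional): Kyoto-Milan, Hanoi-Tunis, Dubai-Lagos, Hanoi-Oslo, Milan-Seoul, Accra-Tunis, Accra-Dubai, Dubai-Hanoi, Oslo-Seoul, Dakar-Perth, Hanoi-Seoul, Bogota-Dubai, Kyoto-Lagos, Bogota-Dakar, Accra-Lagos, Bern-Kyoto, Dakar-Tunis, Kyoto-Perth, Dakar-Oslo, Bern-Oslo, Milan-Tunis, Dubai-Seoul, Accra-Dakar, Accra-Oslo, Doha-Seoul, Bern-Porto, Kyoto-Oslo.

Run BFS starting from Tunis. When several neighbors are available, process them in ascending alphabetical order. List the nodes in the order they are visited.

Visit Tunis; enqueue Accra, Dakar, Hanoi, Milan → queue [Accra, Dakar, Hanoi, Milan]
Visit Accra; enqueue Dubai, Lagos, Oslo → queue [Dakar, Hanoi, Milan, Dubai, Lagos, Oslo]
Visit Dakar; enqueue Bogota, Perth → queue [Hanoi, Milan, Dubai, Lagos, Oslo, Bogota, Perth]
Visit Hanoi; enqueue Seoul → queue [Milan, Dubai, Lagos, Oslo, Bogota, Perth, Seoul]
Visit Milan; enqueue Kyoto → queue [Dubai, Lagos, Oslo, Bogota, Perth, Seoul, Kyoto]
Visit Dubai → queue [Lagos, Oslo, Bogota, Perth, Seoul, Kyoto]
Visit Lagos → queue [Oslo, Bogota, Perth, Seoul, Kyoto]
Visit Oslo; enqueue Bern → queue [Bogota, Perth, Seoul, Kyoto, Bern]
Visit Bogota → queue [Perth, Seoul, Kyoto, Bern]
Visit Perth → queue [Seoul, Kyoto, Bern]
Visit Seoul; enqueue Doha → queue [Kyoto, Bern, Doha]
Visit Kyoto → queue [Bern, Doha]
Visit Bern; enqueue Porto → queue [Doha, Porto]
Visit Doha → queue [Porto]
Visit Porto → queue []

Tunis Accra Dakar Hanoi Milan Dubai Lagos Oslo Bogota Perth Seoul Kyoto Bern Doha Porto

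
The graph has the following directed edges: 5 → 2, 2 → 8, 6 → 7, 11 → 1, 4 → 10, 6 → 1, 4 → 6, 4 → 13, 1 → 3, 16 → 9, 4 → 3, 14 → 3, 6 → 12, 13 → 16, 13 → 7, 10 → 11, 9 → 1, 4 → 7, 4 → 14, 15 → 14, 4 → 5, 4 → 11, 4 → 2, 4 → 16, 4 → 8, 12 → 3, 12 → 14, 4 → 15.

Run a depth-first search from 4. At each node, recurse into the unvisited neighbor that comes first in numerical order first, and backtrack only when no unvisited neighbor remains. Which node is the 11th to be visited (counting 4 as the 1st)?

Visit 4
4 → 2
2 → 8
4 → 3
4 → 5
4 → 6
6 → 1
6 → 7
6 → 12
12 → 14
4 → 10
10 → 11
4 → 13
13 → 16
16 → 9
4 → 15

Visit order: 4, 2, 8, 3, 5, 6, 1, 7, 12, 14, 10, 11, 13, 16, 9, 15

10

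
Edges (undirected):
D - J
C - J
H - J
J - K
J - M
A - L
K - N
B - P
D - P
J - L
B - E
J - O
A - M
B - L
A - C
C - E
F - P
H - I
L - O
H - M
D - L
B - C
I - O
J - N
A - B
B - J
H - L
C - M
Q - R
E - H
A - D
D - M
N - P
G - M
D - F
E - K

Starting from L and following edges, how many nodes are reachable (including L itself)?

BFS from L visits: L, A, B, D, H, J, O, C, M, E, P, F, I, K, N, G
Reachable nodes: 16 of 18 total.

16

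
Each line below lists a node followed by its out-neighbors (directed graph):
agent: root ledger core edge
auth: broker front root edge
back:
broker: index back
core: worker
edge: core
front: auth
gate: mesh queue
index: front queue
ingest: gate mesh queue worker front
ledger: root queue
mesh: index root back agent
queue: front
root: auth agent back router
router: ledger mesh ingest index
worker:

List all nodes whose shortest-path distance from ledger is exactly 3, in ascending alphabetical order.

Level 0: ledger
Level 1: queue, root
Level 2: agent, auth, back, front, router
Level 3: broker, core, edge, index, ingest, mesh
Level 4: gate, worker

broker, core, edge, index, ingest, mesh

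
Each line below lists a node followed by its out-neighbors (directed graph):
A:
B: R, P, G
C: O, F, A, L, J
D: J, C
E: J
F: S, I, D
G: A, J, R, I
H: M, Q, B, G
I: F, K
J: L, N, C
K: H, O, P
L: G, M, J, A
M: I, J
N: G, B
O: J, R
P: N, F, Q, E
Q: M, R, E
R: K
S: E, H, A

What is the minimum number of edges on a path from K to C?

Level 0: K
Level 1: H, O, P
Level 2: B, E, F, G, J, M, N, Q, R
Level 3: A, C, D, I, L, S
C first appears at level 3.

3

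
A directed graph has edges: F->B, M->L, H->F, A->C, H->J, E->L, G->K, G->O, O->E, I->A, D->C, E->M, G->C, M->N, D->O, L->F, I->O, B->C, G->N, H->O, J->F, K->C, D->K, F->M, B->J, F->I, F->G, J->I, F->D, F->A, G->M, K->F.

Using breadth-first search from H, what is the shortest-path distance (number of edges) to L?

3

Level 0: H
Level 1: F, J, O
Level 2: A, B, D, E, G, I, M
Level 3: C, K, L, N
L first appears at level 3.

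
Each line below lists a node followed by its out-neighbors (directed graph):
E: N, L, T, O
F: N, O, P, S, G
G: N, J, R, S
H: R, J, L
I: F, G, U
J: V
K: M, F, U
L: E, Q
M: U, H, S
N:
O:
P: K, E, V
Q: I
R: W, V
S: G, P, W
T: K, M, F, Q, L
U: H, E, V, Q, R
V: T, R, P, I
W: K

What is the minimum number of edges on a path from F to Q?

4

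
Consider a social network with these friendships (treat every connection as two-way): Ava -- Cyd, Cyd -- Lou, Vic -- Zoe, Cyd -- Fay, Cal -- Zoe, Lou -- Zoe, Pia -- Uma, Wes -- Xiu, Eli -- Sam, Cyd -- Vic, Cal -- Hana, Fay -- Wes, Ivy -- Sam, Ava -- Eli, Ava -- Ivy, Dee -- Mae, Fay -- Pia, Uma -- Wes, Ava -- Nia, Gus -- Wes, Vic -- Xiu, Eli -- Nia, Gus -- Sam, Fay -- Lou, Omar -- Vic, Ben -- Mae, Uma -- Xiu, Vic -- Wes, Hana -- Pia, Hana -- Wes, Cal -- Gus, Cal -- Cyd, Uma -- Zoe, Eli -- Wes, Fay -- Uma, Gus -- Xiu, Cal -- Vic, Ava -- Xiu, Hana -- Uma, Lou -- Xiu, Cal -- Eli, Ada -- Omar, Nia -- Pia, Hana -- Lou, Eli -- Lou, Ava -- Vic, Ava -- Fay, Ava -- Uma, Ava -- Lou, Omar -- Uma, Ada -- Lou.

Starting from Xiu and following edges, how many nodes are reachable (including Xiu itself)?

BFS from Xiu visits: Xiu, Ava, Gus, Lou, Uma, Vic, Wes, Cyd, Eli, Fay, Ivy, Nia, Cal, Sam, Ada, Hana, Zoe, Omar, Pia
Reachable nodes: 19 of 22 total.

19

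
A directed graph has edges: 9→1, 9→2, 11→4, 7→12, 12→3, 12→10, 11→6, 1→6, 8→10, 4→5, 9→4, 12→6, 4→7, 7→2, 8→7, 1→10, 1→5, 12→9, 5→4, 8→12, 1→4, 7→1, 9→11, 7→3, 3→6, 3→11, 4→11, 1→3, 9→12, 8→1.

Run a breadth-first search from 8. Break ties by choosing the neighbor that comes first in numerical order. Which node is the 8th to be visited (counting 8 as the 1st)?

Visit 8; enqueue 1, 7, 10, 12 → queue [1, 7, 10, 12]
Visit 1; enqueue 3, 4, 5, 6 → queue [7, 10, 12, 3, 4, 5, 6]
Visit 7; enqueue 2 → queue [10, 12, 3, 4, 5, 6, 2]
Visit 10 → queue [12, 3, 4, 5, 6, 2]
Visit 12; enqueue 9 → queue [3, 4, 5, 6, 2, 9]
Visit 3; enqueue 11 → queue [4, 5, 6, 2, 9, 11]
Visit 4 → queue [5, 6, 2, 9, 11]
Visit 5 → queue [6, 2, 9, 11]
Visit 6 → queue [2, 9, 11]
Visit 2 → queue [9, 11]
Visit 9 → queue [11]
Visit 11 → queue []

Visit order: 8, 1, 7, 10, 12, 3, 4, 5, 6, 2, 9, 11

5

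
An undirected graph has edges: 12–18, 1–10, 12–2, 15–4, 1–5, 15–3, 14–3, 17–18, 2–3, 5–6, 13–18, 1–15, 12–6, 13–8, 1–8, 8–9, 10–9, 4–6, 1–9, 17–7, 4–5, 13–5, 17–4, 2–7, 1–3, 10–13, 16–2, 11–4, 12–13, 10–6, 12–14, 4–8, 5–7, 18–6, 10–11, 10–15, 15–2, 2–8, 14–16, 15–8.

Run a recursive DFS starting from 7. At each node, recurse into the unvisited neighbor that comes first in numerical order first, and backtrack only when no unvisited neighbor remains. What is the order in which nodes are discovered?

7 -> 2 -> 3 -> 1 -> 5 -> 4 -> 6 -> 10 -> 9 -> 8 -> 13 -> 12 -> 14 -> 16 -> 18 -> 17 -> 15 -> 11

Visit 7
7 → 2
2 → 3
3 → 1
1 → 5
5 → 4
4 → 6
6 → 10
10 → 9
9 → 8
8 → 13
13 → 12
12 → 14
14 → 16
12 → 18
18 → 17
8 → 15
10 → 11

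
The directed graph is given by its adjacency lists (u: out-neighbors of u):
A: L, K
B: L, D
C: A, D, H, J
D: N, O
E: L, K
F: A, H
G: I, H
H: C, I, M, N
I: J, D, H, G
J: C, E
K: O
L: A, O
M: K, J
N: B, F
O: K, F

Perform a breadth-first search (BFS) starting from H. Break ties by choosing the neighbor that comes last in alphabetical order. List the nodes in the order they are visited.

H, N, M, I, C, F, B, K, J, G, D, A, L, O, E

Visit H; enqueue N, M, I, C → queue [N, M, I, C]
Visit N; enqueue F, B → queue [M, I, C, F, B]
Visit M; enqueue K, J → queue [I, C, F, B, K, J]
Visit I; enqueue G, D → queue [C, F, B, K, J, G, D]
Visit C; enqueue A → queue [F, B, K, J, G, D, A]
Visit F → queue [B, K, J, G, D, A]
Visit B; enqueue L → queue [K, J, G, D, A, L]
Visit K; enqueue O → queue [J, G, D, A, L, O]
Visit J; enqueue E → queue [G, D, A, L, O, E]
Visit G → queue [D, A, L, O, E]
Visit D → queue [A, L, O, E]
Visit A → queue [L, O, E]
Visit L → queue [O, E]
Visit O → queue [E]
Visit E → queue []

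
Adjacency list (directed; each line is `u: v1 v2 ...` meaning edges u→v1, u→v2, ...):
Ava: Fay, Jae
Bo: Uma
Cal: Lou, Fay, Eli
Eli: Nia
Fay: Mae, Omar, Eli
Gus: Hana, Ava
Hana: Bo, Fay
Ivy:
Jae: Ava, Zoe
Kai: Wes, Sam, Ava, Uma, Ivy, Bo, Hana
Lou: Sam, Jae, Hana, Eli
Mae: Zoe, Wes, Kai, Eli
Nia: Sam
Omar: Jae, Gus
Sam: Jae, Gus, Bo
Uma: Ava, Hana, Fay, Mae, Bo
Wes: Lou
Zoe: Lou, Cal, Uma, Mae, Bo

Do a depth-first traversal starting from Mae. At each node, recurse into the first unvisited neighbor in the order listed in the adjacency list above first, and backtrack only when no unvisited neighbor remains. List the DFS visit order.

Visit Mae
Mae → Zoe
Zoe → Lou
Lou → Sam
Sam → Jae
Jae → Ava
Ava → Fay
Fay → Omar
Omar → Gus
Gus → Hana
Hana → Bo
Bo → Uma
Fay → Eli
Eli → Nia
Zoe → Cal
Mae → Wes
Mae → Kai
Kai → Ivy

Mae, Zoe, Lou, Sam, Jae, Ava, Fay, Omar, Gus, Hana, Bo, Uma, Eli, Nia, Cal, Wes, Kai, Ivy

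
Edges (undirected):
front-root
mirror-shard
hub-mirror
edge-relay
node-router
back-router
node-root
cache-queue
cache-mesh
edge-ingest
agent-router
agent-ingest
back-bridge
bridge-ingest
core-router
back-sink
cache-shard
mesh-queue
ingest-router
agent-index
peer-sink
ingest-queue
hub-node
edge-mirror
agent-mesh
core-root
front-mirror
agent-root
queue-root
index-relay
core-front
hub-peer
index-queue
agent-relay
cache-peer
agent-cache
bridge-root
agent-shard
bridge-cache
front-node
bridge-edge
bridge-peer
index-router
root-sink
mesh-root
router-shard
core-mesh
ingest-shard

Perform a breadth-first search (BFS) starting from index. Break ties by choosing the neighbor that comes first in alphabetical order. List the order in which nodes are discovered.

Visit index; enqueue agent, queue, relay, router → queue [agent, queue, relay, router]
Visit agent; enqueue cache, ingest, mesh, root, shard → queue [queue, relay, router, cache, ingest, mesh, root, shard]
Visit queue → queue [relay, router, cache, ingest, mesh, root, shard]
Visit relay; enqueue edge → queue [router, cache, ingest, mesh, root, shard, edge]
Visit router; enqueue back, core, node → queue [cache, ingest, mesh, root, shard, edge, back, core, node]
Visit cache; enqueue bridge, peer → queue [ingest, mesh, root, shard, edge, back, core, node, bridge, peer]
Visit ingest → queue [mesh, root, shard, edge, back, core, node, bridge, peer]
Visit mesh → queue [root, shard, edge, back, core, node, bridge, peer]
Visit root; enqueue front, sink → queue [shard, edge, back, core, node, bridge, peer, front, sink]
Visit shard; enqueue mirror → queue [edge, back, core, node, bridge, peer, front, sink, mirror]
Visit edge → queue [back, core, node, bridge, peer, front, sink, mirror]
Visit back → queue [core, node, bridge, peer, front, sink, mirror]
Visit core → queue [node, bridge, peer, front, sink, mirror]
Visit node; enqueue hub → queue [bridge, peer, front, sink, mirror, hub]
Visit bridge → queue [peer, front, sink, mirror, hub]
Visit peer → queue [front, sink, mirror, hub]
Visit front → queue [sink, mirror, hub]
Visit sink → queue [mirror, hub]
Visit mirror → queue [hub]
Visit hub → queue []

index -> agent -> queue -> relay -> router -> cache -> ingest -> mesh -> root -> shard -> edge -> back -> core -> node -> bridge -> peer -> front -> sink -> mirror -> hub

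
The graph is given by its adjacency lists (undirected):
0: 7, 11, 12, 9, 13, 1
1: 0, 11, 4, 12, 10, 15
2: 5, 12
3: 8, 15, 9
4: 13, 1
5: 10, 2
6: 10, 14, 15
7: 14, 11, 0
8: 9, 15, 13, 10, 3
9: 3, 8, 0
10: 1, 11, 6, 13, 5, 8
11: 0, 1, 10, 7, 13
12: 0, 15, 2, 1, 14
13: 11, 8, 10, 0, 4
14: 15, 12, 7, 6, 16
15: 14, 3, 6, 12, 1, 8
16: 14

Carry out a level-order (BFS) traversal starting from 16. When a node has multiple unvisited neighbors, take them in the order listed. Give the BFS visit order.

Visit 16; enqueue 14 → queue [14]
Visit 14; enqueue 15, 12, 7, 6 → queue [15, 12, 7, 6]
Visit 15; enqueue 3, 1, 8 → queue [12, 7, 6, 3, 1, 8]
Visit 12; enqueue 0, 2 → queue [7, 6, 3, 1, 8, 0, 2]
Visit 7; enqueue 11 → queue [6, 3, 1, 8, 0, 2, 11]
Visit 6; enqueue 10 → queue [3, 1, 8, 0, 2, 11, 10]
Visit 3; enqueue 9 → queue [1, 8, 0, 2, 11, 10, 9]
Visit 1; enqueue 4 → queue [8, 0, 2, 11, 10, 9, 4]
Visit 8; enqueue 13 → queue [0, 2, 11, 10, 9, 4, 13]
Visit 0 → queue [2, 11, 10, 9, 4, 13]
Visit 2; enqueue 5 → queue [11, 10, 9, 4, 13, 5]
Visit 11 → queue [10, 9, 4, 13, 5]
Visit 10 → queue [9, 4, 13, 5]
Visit 9 → queue [4, 13, 5]
Visit 4 → queue [13, 5]
Visit 13 → queue [5]
Visit 5 → queue []

16, 14, 15, 12, 7, 6, 3, 1, 8, 0, 2, 11, 10, 9, 4, 13, 5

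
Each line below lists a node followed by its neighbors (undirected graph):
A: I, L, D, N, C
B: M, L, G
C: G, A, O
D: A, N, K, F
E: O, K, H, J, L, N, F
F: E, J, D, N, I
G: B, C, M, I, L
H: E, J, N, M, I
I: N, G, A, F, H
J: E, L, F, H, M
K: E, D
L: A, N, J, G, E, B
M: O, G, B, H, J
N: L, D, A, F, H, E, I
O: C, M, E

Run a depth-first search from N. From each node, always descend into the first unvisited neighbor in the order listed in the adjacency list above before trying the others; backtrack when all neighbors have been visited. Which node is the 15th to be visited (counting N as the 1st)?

H

Visit N
N → L
L → A
A → I
I → G
G → B
B → M
M → O
O → C
O → E
E → K
K → D
D → F
F → J
J → H

Visit order: N, L, A, I, G, B, M, O, C, E, K, D, F, J, H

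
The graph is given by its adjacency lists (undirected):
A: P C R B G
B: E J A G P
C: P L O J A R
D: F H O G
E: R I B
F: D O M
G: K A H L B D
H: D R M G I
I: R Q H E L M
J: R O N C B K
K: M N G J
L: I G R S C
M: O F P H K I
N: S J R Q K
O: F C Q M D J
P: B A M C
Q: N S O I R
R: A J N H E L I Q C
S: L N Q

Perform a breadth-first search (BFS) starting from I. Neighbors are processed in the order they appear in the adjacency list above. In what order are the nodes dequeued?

I R Q H E L M A J N C S O D G B F P K

Visit I; enqueue R, Q, H, E, L, M → queue [R, Q, H, E, L, M]
Visit R; enqueue A, J, N, C → queue [Q, H, E, L, M, A, J, N, C]
Visit Q; enqueue S, O → queue [H, E, L, M, A, J, N, C, S, O]
Visit H; enqueue D, G → queue [E, L, M, A, J, N, C, S, O, D, G]
Visit E; enqueue B → queue [L, M, A, J, N, C, S, O, D, G, B]
Visit L → queue [M, A, J, N, C, S, O, D, G, B]
Visit M; enqueue F, P, K → queue [A, J, N, C, S, O, D, G, B, F, P, K]
Visit A → queue [J, N, C, S, O, D, G, B, F, P, K]
Visit J → queue [N, C, S, O, D, G, B, F, P, K]
Visit N → queue [C, S, O, D, G, B, F, P, K]
Visit C → queue [S, O, D, G, B, F, P, K]
Visit S → queue [O, D, G, B, F, P, K]
Visit O → queue [D, G, B, F, P, K]
Visit D → queue [G, B, F, P, K]
Visit G → queue [B, F, P, K]
Visit B → queue [F, P, K]
Visit F → queue [P, K]
Visit P → queue [K]
Visit K → queue []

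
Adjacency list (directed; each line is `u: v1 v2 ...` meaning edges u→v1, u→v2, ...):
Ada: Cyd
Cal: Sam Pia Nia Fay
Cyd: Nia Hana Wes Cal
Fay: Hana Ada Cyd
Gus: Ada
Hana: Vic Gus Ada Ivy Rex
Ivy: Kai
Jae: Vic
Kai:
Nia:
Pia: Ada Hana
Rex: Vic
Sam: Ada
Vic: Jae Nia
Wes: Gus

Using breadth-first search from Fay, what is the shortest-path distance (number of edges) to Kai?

Level 0: Fay
Level 1: Ada, Cyd, Hana
Level 2: Cal, Gus, Ivy, Nia, Rex, Vic, Wes
Level 3: Jae, Kai, Pia, Sam
Kai first appears at level 3.

3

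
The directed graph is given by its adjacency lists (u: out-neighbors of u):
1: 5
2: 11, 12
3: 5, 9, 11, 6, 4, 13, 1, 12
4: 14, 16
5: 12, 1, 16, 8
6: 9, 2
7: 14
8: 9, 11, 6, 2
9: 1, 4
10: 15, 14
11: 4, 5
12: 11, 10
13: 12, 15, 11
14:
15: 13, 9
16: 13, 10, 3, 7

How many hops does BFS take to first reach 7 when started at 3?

Level 0: 3
Level 1: 1, 4, 5, 6, 9, 11, 12, 13
Level 2: 2, 8, 10, 14, 15, 16
Level 3: 7
7 first appears at level 3.

3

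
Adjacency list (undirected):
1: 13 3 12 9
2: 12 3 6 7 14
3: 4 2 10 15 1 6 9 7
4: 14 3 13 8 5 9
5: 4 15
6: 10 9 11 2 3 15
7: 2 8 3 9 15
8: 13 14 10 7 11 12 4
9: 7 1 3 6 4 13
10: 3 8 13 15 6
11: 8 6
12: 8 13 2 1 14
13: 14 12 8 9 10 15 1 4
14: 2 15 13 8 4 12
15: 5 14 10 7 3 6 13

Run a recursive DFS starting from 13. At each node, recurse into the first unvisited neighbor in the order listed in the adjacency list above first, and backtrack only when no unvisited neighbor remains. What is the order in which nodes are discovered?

13 -> 14 -> 2 -> 12 -> 8 -> 10 -> 3 -> 4 -> 5 -> 15 -> 7 -> 9 -> 1 -> 6 -> 11

Visit 13
13 → 14
14 → 2
2 → 12
12 → 8
8 → 10
10 → 3
3 → 4
4 → 5
5 → 15
15 → 7
7 → 9
9 → 1
9 → 6
6 → 11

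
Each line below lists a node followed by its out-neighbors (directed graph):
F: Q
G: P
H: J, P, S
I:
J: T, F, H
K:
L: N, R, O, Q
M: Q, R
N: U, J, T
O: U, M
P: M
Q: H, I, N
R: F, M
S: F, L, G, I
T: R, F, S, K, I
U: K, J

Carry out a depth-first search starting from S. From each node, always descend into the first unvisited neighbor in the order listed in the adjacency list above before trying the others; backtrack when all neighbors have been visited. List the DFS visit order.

Visit S
S → F
F → Q
Q → H
H → J
J → T
T → R
R → M
T → K
T → I
H → P
Q → N
N → U
S → L
L → O
S → G

S, F, Q, H, J, T, R, M, K, I, P, N, U, L, O, G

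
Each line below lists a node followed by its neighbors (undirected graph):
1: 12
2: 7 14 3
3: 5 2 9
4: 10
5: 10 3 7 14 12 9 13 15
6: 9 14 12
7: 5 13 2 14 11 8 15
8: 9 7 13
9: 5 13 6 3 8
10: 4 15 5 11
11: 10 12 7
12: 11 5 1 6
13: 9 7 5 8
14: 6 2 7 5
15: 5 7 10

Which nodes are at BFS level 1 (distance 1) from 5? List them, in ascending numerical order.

Level 0: 5
Level 1: 3, 7, 9, 10, 12, 13, 14, 15
Level 2: 1, 2, 4, 6, 8, 11

3, 7, 9, 10, 12, 13, 14, 15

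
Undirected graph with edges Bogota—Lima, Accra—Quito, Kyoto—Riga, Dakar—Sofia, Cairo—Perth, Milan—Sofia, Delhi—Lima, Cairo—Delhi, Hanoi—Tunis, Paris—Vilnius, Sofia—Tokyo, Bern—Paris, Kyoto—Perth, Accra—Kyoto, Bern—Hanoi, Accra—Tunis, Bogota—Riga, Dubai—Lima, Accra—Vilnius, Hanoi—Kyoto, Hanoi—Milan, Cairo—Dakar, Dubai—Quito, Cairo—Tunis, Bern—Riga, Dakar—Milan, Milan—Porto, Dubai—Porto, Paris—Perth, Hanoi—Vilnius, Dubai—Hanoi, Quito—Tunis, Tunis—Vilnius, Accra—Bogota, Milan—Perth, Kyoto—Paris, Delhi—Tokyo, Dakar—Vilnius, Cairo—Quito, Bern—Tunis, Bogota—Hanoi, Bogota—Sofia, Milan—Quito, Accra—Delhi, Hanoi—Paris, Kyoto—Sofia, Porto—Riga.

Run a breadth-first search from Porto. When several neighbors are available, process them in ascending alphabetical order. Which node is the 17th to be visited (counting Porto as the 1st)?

Visit Porto; enqueue Dubai, Milan, Riga → queue [Dubai, Milan, Riga]
Visit Dubai; enqueue Hanoi, Lima, Quito → queue [Milan, Riga, Hanoi, Lima, Quito]
Visit Milan; enqueue Dakar, Perth, Sofia → queue [Riga, Hanoi, Lima, Quito, Dakar, Perth, Sofia]
Visit Riga; enqueue Bern, Bogota, Kyoto → queue [Hanoi, Lima, Quito, Dakar, Perth, Sofia, Bern, Bogota, Kyoto]
Visit Hanoi; enqueue Paris, Tunis, Vilnius → queue [Lima, Quito, Dakar, Perth, Sofia, Bern, Bogota, Kyoto, Paris, Tunis, Vilnius]
Visit Lima; enqueue Delhi → queue [Quito, Dakar, Perth, Sofia, Bern, Bogota, Kyoto, Paris, Tunis, Vilnius, Delhi]
Visit Quito; enqueue Accra, Cairo → queue [Dakar, Perth, Sofia, Bern, Bogota, Kyoto, Paris, Tunis, Vilnius, Delhi, Accra, Cairo]
Visit Dakar → queue [Perth, Sofia, Bern, Bogota, Kyoto, Paris, Tunis, Vilnius, Delhi, Accra, Cairo]
Visit Perth → queue [Sofia, Bern, Bogota, Kyoto, Paris, Tunis, Vilnius, Delhi, Accra, Cairo]
Visit Sofia; enqueue Tokyo → queue [Bern, Bogota, Kyoto, Paris, Tunis, Vilnius, Delhi, Accra, Cairo, Tokyo]
Visit Bern → queue [Bogota, Kyoto, Paris, Tunis, Vilnius, Delhi, Accra, Cairo, Tokyo]
Visit Bogota → queue [Kyoto, Paris, Tunis, Vilnius, Delhi, Accra, Cairo, Tokyo]
Visit Kyoto → queue [Paris, Tunis, Vilnius, Delhi, Accra, Cairo, Tokyo]
Visit Paris → queue [Tunis, Vilnius, Delhi, Accra, Cairo, Tokyo]
Visit Tunis → queue [Vilnius, Delhi, Accra, Cairo, Tokyo]
Visit Vilnius → queue [Delhi, Accra, Cairo, Tokyo]
Visit Delhi → queue [Accra, Cairo, Tokyo]
Visit Accra → queue [Cairo, Tokyo]
Visit Cairo → queue [Tokyo]
Visit Tokyo → queue []

Visit order: Porto, Dubai, Milan, Riga, Hanoi, Lima, Quito, Dakar, Perth, Sofia, Bern, Bogota, Kyoto, Paris, Tunis, Vilnius, Delhi, Accra, Cairo, Tokyo

Delhi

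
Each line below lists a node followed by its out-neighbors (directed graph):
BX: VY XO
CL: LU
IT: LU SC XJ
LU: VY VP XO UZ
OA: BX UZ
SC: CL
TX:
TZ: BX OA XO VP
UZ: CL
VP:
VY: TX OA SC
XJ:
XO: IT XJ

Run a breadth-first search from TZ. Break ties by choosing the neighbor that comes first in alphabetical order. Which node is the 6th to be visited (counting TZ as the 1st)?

Visit TZ; enqueue BX, OA, VP, XO → queue [BX, OA, VP, XO]
Visit BX; enqueue VY → queue [OA, VP, XO, VY]
Visit OA; enqueue UZ → queue [VP, XO, VY, UZ]
Visit VP → queue [XO, VY, UZ]
Visit XO; enqueue IT, XJ → queue [VY, UZ, IT, XJ]
Visit VY; enqueue SC, TX → queue [UZ, IT, XJ, SC, TX]
Visit UZ; enqueue CL → queue [IT, XJ, SC, TX, CL]
Visit IT; enqueue LU → queue [XJ, SC, TX, CL, LU]
Visit XJ → queue [SC, TX, CL, LU]
Visit SC → queue [TX, CL, LU]
Visit TX → queue [CL, LU]
Visit CL → queue [LU]
Visit LU → queue []

Visit order: TZ, BX, OA, VP, XO, VY, UZ, IT, XJ, SC, TX, CL, LU

VY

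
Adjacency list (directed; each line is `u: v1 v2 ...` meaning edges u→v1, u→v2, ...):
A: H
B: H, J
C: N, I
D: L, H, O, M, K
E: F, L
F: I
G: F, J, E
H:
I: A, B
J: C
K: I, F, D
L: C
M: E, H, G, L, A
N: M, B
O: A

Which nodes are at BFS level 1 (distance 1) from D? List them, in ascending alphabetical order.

H, K, L, M, O

Level 0: D
Level 1: H, K, L, M, O
Level 2: A, C, E, F, G, I
Level 3: B, J, N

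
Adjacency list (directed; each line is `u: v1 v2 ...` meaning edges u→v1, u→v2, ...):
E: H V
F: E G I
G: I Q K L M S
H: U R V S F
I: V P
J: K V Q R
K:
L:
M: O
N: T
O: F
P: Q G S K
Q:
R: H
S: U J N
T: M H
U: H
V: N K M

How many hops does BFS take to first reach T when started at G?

3

Level 0: G
Level 1: I, K, L, M, Q, S
Level 2: J, N, O, P, U, V
Level 3: F, H, R, T
Level 4: E
T first appears at level 3.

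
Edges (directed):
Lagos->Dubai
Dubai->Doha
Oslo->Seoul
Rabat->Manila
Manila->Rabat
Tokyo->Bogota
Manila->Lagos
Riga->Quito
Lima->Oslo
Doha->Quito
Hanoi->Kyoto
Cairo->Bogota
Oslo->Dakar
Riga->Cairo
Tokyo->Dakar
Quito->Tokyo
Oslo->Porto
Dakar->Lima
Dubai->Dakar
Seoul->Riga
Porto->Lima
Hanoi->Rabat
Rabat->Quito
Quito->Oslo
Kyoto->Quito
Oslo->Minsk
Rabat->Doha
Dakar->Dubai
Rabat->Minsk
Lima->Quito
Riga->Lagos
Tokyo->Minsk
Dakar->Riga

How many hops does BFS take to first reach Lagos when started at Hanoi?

3

Level 0: Hanoi
Level 1: Kyoto, Rabat
Level 2: Doha, Manila, Minsk, Quito
Level 3: Lagos, Oslo, Tokyo
Level 4: Bogota, Dakar, Dubai, Porto, Seoul
Level 5: Lima, Riga
Level 6: Cairo
Lagos first appears at level 3.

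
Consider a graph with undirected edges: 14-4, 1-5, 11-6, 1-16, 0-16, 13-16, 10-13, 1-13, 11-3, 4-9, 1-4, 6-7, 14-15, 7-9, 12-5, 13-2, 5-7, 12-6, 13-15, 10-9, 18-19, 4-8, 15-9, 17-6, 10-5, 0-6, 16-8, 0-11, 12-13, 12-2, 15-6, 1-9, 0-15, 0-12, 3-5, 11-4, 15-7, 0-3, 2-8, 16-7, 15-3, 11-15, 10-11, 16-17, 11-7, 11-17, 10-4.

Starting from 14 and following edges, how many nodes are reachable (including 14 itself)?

BFS from 14 visits: 14, 4, 15, 1, 8, 9, 10, 11, 0, 3, 6, 7, 13, 5, 16, 2, 17, 12
Reachable nodes: 18 of 20 total.

18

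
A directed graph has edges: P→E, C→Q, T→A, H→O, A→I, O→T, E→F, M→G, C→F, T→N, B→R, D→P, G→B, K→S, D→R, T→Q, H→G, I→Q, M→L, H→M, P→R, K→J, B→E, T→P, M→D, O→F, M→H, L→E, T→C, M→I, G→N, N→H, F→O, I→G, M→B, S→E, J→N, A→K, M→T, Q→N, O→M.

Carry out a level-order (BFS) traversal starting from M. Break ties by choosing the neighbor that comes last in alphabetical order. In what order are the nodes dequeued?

M → T → L → I → H → G → D → B → Q → P → N → C → A → E → O → R → F → K → S → J

Visit M; enqueue T, L, I, H, G, D, B → queue [T, L, I, H, G, D, B]
Visit T; enqueue Q, P, N, C, A → queue [L, I, H, G, D, B, Q, P, N, C, A]
Visit L; enqueue E → queue [I, H, G, D, B, Q, P, N, C, A, E]
Visit I → queue [H, G, D, B, Q, P, N, C, A, E]
Visit H; enqueue O → queue [G, D, B, Q, P, N, C, A, E, O]
Visit G → queue [D, B, Q, P, N, C, A, E, O]
Visit D; enqueue R → queue [B, Q, P, N, C, A, E, O, R]
Visit B → queue [Q, P, N, C, A, E, O, R]
Visit Q → queue [P, N, C, A, E, O, R]
Visit P → queue [N, C, A, E, O, R]
Visit N → queue [C, A, E, O, R]
Visit C; enqueue F → queue [A, E, O, R, F]
Visit A; enqueue K → queue [E, O, R, F, K]
Visit E → queue [O, R, F, K]
Visit O → queue [R, F, K]
Visit R → queue [F, K]
Visit F → queue [K]
Visit K; enqueue S, J → queue [S, J]
Visit S → queue [J]
Visit J → queue []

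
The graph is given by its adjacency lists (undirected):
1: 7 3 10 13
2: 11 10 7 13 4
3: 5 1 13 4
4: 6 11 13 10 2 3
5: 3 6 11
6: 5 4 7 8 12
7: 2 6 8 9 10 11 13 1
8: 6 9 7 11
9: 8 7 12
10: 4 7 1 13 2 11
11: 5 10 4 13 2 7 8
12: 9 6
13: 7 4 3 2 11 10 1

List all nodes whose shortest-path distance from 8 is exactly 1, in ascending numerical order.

Level 0: 8
Level 1: 6, 7, 9, 11
Level 2: 1, 2, 4, 5, 10, 12, 13
Level 3: 3

6, 7, 9, 11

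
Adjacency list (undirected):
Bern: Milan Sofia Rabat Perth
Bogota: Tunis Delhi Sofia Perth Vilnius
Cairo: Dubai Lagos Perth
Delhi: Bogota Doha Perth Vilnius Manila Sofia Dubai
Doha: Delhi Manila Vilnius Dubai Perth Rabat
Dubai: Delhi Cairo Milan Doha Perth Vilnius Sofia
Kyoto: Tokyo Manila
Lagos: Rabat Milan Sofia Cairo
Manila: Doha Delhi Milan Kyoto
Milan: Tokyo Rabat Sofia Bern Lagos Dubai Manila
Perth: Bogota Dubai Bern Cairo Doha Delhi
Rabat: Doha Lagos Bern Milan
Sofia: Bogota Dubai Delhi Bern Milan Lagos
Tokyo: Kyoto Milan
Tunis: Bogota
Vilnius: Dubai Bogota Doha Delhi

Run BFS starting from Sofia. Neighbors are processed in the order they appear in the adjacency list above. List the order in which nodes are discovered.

Visit Sofia; enqueue Bogota, Dubai, Delhi, Bern, Milan, Lagos → queue [Bogota, Dubai, Delhi, Bern, Milan, Lagos]
Visit Bogota; enqueue Tunis, Perth, Vilnius → queue [Dubai, Delhi, Bern, Milan, Lagos, Tunis, Perth, Vilnius]
Visit Dubai; enqueue Cairo, Doha → queue [Delhi, Bern, Milan, Lagos, Tunis, Perth, Vilnius, Cairo, Doha]
Visit Delhi; enqueue Manila → queue [Bern, Milan, Lagos, Tunis, Perth, Vilnius, Cairo, Doha, Manila]
Visit Bern; enqueue Rabat → queue [Milan, Lagos, Tunis, Perth, Vilnius, Cairo, Doha, Manila, Rabat]
Visit Milan; enqueue Tokyo → queue [Lagos, Tunis, Perth, Vilnius, Cairo, Doha, Manila, Rabat, Tokyo]
Visit Lagos → queue [Tunis, Perth, Vilnius, Cairo, Doha, Manila, Rabat, Tokyo]
Visit Tunis → queue [Perth, Vilnius, Cairo, Doha, Manila, Rabat, Tokyo]
Visit Perth → queue [Vilnius, Cairo, Doha, Manila, Rabat, Tokyo]
Visit Vilnius → queue [Cairo, Doha, Manila, Rabat, Tokyo]
Visit Cairo → queue [Doha, Manila, Rabat, Tokyo]
Visit Doha → queue [Manila, Rabat, Tokyo]
Visit Manila; enqueue Kyoto → queue [Rabat, Tokyo, Kyoto]
Visit Rabat → queue [Tokyo, Kyoto]
Visit Tokyo → queue [Kyoto]
Visit Kyoto → queue []

Sofia -> Bogota -> Dubai -> Delhi -> Bern -> Milan -> Lagos -> Tunis -> Perth -> Vilnius -> Cairo -> Doha -> Manila -> Rabat -> Tokyo -> Kyoto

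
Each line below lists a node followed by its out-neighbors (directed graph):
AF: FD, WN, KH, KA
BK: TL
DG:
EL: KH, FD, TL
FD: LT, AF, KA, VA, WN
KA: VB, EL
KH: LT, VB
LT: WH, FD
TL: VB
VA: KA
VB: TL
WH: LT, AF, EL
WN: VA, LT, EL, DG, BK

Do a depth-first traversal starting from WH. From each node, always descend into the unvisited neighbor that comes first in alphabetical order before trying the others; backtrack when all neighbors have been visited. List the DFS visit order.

Visit WH
WH → AF
AF → FD
FD → KA
KA → EL
EL → KH
KH → LT
KH → VB
VB → TL
FD → VA
FD → WN
WN → BK
WN → DG

WH AF FD KA EL KH LT VB TL VA WN BK DG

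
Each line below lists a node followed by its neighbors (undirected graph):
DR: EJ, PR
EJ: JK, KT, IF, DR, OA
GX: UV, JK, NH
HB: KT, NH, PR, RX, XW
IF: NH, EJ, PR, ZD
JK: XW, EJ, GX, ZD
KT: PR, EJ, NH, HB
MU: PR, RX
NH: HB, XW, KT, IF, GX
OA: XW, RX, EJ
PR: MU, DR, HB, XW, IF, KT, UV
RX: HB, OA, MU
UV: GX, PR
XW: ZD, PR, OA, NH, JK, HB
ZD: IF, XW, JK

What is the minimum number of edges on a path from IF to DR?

Level 0: IF
Level 1: EJ, NH, PR, ZD
Level 2: DR, GX, HB, JK, KT, MU, OA, UV, XW
Level 3: RX
DR first appears at level 2.

2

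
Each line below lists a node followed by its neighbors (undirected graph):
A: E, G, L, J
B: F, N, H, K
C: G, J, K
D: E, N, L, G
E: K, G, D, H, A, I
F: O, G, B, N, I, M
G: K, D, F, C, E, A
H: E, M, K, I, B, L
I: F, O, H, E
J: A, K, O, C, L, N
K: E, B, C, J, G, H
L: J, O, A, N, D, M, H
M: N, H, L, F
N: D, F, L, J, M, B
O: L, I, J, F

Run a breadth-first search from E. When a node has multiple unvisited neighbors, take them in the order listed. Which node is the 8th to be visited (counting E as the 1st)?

B

Visit E; enqueue K, G, D, H, A, I → queue [K, G, D, H, A, I]
Visit K; enqueue B, C, J → queue [G, D, H, A, I, B, C, J]
Visit G; enqueue F → queue [D, H, A, I, B, C, J, F]
Visit D; enqueue N, L → queue [H, A, I, B, C, J, F, N, L]
Visit H; enqueue M → queue [A, I, B, C, J, F, N, L, M]
Visit A → queue [I, B, C, J, F, N, L, M]
Visit I; enqueue O → queue [B, C, J, F, N, L, M, O]
Visit B → queue [C, J, F, N, L, M, O]
Visit C → queue [J, F, N, L, M, O]
Visit J → queue [F, N, L, M, O]
Visit F → queue [N, L, M, O]
Visit N → queue [L, M, O]
Visit L → queue [M, O]
Visit M → queue [O]
Visit O → queue []

Visit order: E, K, G, D, H, A, I, B, C, J, F, N, L, M, O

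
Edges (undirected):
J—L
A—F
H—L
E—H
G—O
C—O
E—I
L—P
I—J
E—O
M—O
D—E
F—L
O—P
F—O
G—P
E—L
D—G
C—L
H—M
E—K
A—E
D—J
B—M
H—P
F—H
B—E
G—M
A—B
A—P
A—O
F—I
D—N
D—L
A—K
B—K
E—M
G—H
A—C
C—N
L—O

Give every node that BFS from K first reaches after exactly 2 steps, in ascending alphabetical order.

C, D, F, H, I, L, M, O, P

Level 0: K
Level 1: A, B, E
Level 2: C, D, F, H, I, L, M, O, P
Level 3: G, J, N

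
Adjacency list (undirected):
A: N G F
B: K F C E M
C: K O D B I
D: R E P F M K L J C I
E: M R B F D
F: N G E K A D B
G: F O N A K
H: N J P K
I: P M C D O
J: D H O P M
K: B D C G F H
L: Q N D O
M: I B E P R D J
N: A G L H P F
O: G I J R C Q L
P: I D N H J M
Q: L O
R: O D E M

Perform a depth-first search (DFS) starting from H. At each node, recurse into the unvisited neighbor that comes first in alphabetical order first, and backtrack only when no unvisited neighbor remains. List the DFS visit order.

H -> J -> D -> C -> B -> E -> F -> A -> G -> K -> N -> L -> O -> I -> M -> P -> R -> Q

Visit H
H → J
J → D
D → C
C → B
B → E
E → F
F → A
A → G
G → K
G → N
N → L
L → O
O → I
I → M
M → P
M → R
O → Q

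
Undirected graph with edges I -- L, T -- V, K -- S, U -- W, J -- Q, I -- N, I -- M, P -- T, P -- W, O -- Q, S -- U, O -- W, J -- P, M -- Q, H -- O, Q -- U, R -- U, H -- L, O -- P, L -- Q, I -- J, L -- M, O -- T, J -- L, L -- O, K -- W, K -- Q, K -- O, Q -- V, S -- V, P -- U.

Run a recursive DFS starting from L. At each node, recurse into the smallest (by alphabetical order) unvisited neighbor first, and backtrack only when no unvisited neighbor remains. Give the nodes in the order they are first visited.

L -> H -> O -> K -> Q -> J -> I -> M -> N -> P -> T -> V -> S -> U -> R -> W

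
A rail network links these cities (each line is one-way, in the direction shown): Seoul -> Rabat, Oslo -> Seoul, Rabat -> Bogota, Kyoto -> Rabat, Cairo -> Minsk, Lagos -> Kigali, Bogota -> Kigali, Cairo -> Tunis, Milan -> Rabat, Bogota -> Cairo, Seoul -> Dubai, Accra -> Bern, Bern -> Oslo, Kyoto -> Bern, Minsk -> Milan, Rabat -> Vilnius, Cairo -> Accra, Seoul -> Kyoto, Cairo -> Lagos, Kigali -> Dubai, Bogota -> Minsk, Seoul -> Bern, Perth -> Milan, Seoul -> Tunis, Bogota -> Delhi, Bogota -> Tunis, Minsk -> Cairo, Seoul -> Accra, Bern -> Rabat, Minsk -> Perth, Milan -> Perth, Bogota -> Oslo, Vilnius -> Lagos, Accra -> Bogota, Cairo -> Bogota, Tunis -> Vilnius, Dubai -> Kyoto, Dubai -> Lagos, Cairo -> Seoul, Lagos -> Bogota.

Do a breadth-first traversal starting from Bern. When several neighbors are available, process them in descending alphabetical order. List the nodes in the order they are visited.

Visit Bern; enqueue Rabat, Oslo → queue [Rabat, Oslo]
Visit Rabat; enqueue Vilnius, Bogota → queue [Oslo, Vilnius, Bogota]
Visit Oslo; enqueue Seoul → queue [Vilnius, Bogota, Seoul]
Visit Vilnius; enqueue Lagos → queue [Bogota, Seoul, Lagos]
Visit Bogota; enqueue Tunis, Minsk, Kigali, Delhi, Cairo → queue [Seoul, Lagos, Tunis, Minsk, Kigali, Delhi, Cairo]
Visit Seoul; enqueue Kyoto, Dubai, Accra → queue [Lagos, Tunis, Minsk, Kigali, Delhi, Cairo, Kyoto, Dubai, Accra]
Visit Lagos → queue [Tunis, Minsk, Kigali, Delhi, Cairo, Kyoto, Dubai, Accra]
Visit Tunis → queue [Minsk, Kigali, Delhi, Cairo, Kyoto, Dubai, Accra]
Visit Minsk; enqueue Perth, Milan → queue [Kigali, Delhi, Cairo, Kyoto, Dubai, Accra, Perth, Milan]
Visit Kigali → queue [Delhi, Cairo, Kyoto, Dubai, Accra, Perth, Milan]
Visit Delhi → queue [Cairo, Kyoto, Dubai, Accra, Perth, Milan]
Visit Cairo → queue [Kyoto, Dubai, Accra, Perth, Milan]
Visit Kyoto → queue [Dubai, Accra, Perth, Milan]
Visit Dubai → queue [Accra, Perth, Milan]
Visit Accra → queue [Perth, Milan]
Visit Perth → queue [Milan]
Visit Milan → queue []

Bern, Rabat, Oslo, Vilnius, Bogota, Seoul, Lagos, Tunis, Minsk, Kigali, Delhi, Cairo, Kyoto, Dubai, Accra, Perth, Milan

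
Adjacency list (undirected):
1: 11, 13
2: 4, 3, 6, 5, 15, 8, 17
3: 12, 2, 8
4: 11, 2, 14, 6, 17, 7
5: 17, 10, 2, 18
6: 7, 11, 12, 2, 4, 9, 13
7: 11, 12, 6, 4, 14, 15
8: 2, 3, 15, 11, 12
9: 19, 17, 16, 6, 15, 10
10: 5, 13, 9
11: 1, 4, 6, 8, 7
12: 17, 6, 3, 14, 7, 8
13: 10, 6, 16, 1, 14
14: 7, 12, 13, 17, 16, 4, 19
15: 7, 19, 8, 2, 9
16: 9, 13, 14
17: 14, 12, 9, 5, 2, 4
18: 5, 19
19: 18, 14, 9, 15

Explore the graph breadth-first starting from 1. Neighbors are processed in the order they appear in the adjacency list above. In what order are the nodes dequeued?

Visit 1; enqueue 11, 13 → queue [11, 13]
Visit 11; enqueue 4, 6, 8, 7 → queue [13, 4, 6, 8, 7]
Visit 13; enqueue 10, 16, 14 → queue [4, 6, 8, 7, 10, 16, 14]
Visit 4; enqueue 2, 17 → queue [6, 8, 7, 10, 16, 14, 2, 17]
Visit 6; enqueue 12, 9 → queue [8, 7, 10, 16, 14, 2, 17, 12, 9]
Visit 8; enqueue 3, 15 → queue [7, 10, 16, 14, 2, 17, 12, 9, 3, 15]
Visit 7 → queue [10, 16, 14, 2, 17, 12, 9, 3, 15]
Visit 10; enqueue 5 → queue [16, 14, 2, 17, 12, 9, 3, 15, 5]
Visit 16 → queue [14, 2, 17, 12, 9, 3, 15, 5]
Visit 14; enqueue 19 → queue [2, 17, 12, 9, 3, 15, 5, 19]
Visit 2 → queue [17, 12, 9, 3, 15, 5, 19]
Visit 17 → queue [12, 9, 3, 15, 5, 19]
Visit 12 → queue [9, 3, 15, 5, 19]
Visit 9 → queue [3, 15, 5, 19]
Visit 3 → queue [15, 5, 19]
Visit 15 → queue [5, 19]
Visit 5; enqueue 18 → queue [19, 18]
Visit 19 → queue [18]
Visit 18 → queue []

1, 11, 13, 4, 6, 8, 7, 10, 16, 14, 2, 17, 12, 9, 3, 15, 5, 19, 18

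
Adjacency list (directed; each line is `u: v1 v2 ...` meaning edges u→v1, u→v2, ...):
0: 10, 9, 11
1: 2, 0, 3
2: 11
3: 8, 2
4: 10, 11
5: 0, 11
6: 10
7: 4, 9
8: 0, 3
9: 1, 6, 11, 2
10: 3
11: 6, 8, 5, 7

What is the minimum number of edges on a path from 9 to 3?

Level 0: 9
Level 1: 1, 2, 6, 11
Level 2: 0, 3, 5, 7, 8, 10
Level 3: 4
3 first appears at level 2.

2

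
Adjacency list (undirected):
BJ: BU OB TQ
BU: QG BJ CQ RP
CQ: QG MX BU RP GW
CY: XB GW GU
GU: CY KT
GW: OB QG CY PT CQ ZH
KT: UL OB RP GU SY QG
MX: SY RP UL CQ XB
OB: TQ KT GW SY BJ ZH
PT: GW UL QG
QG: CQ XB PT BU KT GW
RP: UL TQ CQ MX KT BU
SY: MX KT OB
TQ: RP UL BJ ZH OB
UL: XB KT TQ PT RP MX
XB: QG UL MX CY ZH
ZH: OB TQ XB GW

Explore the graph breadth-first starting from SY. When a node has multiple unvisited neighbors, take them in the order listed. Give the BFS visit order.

Visit SY; enqueue MX, KT, OB → queue [MX, KT, OB]
Visit MX; enqueue RP, UL, CQ, XB → queue [KT, OB, RP, UL, CQ, XB]
Visit KT; enqueue GU, QG → queue [OB, RP, UL, CQ, XB, GU, QG]
Visit OB; enqueue TQ, GW, BJ, ZH → queue [RP, UL, CQ, XB, GU, QG, TQ, GW, BJ, ZH]
Visit RP; enqueue BU → queue [UL, CQ, XB, GU, QG, TQ, GW, BJ, ZH, BU]
Visit UL; enqueue PT → queue [CQ, XB, GU, QG, TQ, GW, BJ, ZH, BU, PT]
Visit CQ → queue [XB, GU, QG, TQ, GW, BJ, ZH, BU, PT]
Visit XB; enqueue CY → queue [GU, QG, TQ, GW, BJ, ZH, BU, PT, CY]
Visit GU → queue [QG, TQ, GW, BJ, ZH, BU, PT, CY]
Visit QG → queue [TQ, GW, BJ, ZH, BU, PT, CY]
Visit TQ → queue [GW, BJ, ZH, BU, PT, CY]
Visit GW → queue [BJ, ZH, BU, PT, CY]
Visit BJ → queue [ZH, BU, PT, CY]
Visit ZH → queue [BU, PT, CY]
Visit BU → queue [PT, CY]
Visit PT → queue [CY]
Visit CY → queue []

SY, MX, KT, OB, RP, UL, CQ, XB, GU, QG, TQ, GW, BJ, ZH, BU, PT, CY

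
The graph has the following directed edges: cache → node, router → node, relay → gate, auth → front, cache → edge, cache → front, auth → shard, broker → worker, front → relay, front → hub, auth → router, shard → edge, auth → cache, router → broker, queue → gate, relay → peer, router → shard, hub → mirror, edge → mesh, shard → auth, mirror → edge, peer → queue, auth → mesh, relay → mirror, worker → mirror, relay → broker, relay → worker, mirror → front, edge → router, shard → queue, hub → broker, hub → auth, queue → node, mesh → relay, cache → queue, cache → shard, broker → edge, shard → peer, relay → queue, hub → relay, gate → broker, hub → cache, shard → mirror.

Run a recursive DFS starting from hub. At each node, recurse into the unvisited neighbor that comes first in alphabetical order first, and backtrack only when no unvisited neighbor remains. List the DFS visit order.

hub → auth → cache → edge → mesh → relay → broker → worker → mirror → front → gate → peer → queue → node → router → shard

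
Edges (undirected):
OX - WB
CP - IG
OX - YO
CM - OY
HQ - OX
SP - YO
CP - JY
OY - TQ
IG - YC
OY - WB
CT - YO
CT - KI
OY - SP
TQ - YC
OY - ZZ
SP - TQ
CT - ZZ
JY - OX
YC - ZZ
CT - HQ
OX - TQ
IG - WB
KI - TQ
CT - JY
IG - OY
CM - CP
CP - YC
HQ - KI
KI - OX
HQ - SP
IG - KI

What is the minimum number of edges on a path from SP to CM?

Level 0: SP
Level 1: HQ, OY, TQ, YO
Level 2: CM, CT, IG, KI, OX, WB, YC, ZZ
Level 3: CP, JY
CM first appears at level 2.

2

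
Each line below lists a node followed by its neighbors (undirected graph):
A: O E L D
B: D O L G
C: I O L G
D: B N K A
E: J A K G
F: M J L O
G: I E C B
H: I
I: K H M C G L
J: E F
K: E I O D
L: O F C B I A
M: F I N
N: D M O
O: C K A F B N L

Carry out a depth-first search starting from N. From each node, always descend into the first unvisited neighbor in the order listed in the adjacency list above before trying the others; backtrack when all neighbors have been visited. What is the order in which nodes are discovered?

N → D → B → O → C → I → K → E → J → F → M → L → A → G → H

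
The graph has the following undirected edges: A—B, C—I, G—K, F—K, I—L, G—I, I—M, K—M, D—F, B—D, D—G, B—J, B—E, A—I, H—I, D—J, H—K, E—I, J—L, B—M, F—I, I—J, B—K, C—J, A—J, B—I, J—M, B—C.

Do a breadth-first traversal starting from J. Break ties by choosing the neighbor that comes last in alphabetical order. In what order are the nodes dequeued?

J, M, L, I, D, C, B, A, K, H, G, F, E

Visit J; enqueue M, L, I, D, C, B, A → queue [M, L, I, D, C, B, A]
Visit M; enqueue K → queue [L, I, D, C, B, A, K]
Visit L → queue [I, D, C, B, A, K]
Visit I; enqueue H, G, F, E → queue [D, C, B, A, K, H, G, F, E]
Visit D → queue [C, B, A, K, H, G, F, E]
Visit C → queue [B, A, K, H, G, F, E]
Visit B → queue [A, K, H, G, F, E]
Visit A → queue [K, H, G, F, E]
Visit K → queue [H, G, F, E]
Visit H → queue [G, F, E]
Visit G → queue [F, E]
Visit F → queue [E]
Visit E → queue []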